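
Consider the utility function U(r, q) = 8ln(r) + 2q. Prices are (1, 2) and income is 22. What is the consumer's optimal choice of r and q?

MU_r = 8/r, MU_q = 2.
MRS = 8/r ÷ 2.
Tangency: set MRS = p_r/p_q = 1/2 = 0.5.
MRS depends only on r: 4/r = 0.5 ⇒ r* = 4/0.5 = 8.
From the budget, 2·q = 22 − 1·8 = 14, so q* = 7.

r* = 8, q* = 7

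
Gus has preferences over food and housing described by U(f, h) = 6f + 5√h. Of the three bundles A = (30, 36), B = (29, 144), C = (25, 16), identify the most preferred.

Bundle B

Evaluate utility at each bundle:
U(A) = 210.000.
U(B) = 234.000.
U(C) = 170.000.
Highest utility is B, so B ≻ A ≻ C.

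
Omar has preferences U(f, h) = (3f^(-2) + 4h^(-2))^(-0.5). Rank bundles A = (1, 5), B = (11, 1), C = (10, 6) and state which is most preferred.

Bundle C

Evaluate utility at each bundle:
U(A) = 0.563.
U(B) = 0.498.
U(C) = 2.662.
Highest utility is C, so C ≻ A ≻ B.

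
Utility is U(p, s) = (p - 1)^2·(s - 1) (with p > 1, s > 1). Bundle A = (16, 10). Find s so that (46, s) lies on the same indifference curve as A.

U(16, 10) = 2025.
Set U(46, s) = 2025 and solve.
With p = 46: (46 − 1)^2 = 2025, so (s − 1) = 2025/2025 = 1.
So s = 1 + 1 = 2.
Check: U(46, 2) = 2025.

s = 2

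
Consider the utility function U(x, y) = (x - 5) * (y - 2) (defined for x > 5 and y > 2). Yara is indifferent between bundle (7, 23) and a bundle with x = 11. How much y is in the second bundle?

y = 9

U(7, 23) = 42.
Set U(11, y) = 42 and solve.
With x = 11: (11 − 5) = 6, so (y − 2) = 42/6 = 7.
So y = 2 + 7 = 9.
Check: U(11, 9) = 42.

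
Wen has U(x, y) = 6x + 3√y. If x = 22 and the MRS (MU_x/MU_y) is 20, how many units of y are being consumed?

MU_x = 6, MU_y = 3/(2√y).
MRS = 6 ÷ (3/(2√y)).
MRS depends only on y: 4·√y = 20 ⇒ √y = 20/4 = 5 ⇒ y = 25.

y = 25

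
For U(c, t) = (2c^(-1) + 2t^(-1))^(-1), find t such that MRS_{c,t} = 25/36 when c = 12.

t = 10

For CES with ρ = -1, MRS = (t/c)^2.
Setting (t/12)^2 = 25/36 gives t/12 = 5/6 and t = 10.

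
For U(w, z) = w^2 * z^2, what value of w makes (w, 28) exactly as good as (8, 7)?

w = 2

U(8, 7) = 3136.
Set U(w, 28) = 3136 and solve.
With z = 28: 28^2 = 784, so w^2 = 3136/784 = 4; taking the square root, w = 2.
Check: U(2, 28) = 3136.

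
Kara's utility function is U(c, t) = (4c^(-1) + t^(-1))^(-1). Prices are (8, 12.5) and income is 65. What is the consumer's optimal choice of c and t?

For CES with ρ = -1, MRS = (4/1)·(t/c)^2.
Tangency: set MRS = p_c/p_t = 8/12.5 = 16/25.
So (t/c)^2 = 4/25; taking the square root, t/c = 0.4, i.e. t = 0.4·c.
Substitute into the budget 8·c + 12.5·t = 65: 13·c = 65, so c* = 5 and t* = 0.4·5 = 2.

c* = 5, t* = 2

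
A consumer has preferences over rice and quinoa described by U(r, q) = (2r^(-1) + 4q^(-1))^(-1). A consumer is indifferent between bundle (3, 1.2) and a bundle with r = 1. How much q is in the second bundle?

q = 2

U depends on (r, q) only through S = 2r^(-1) + 4q^(-1), so equal utility means equal S. At (3, 1.2): S = 4.
With r = 1: 2·1^(-1) = 2, so 4q^(-1) = 4 − 2 = 2, i.e. q^(-1) = 0.5.
Hence q = 1/0.5 = 2.
Check: U(1, 2) = 0.25.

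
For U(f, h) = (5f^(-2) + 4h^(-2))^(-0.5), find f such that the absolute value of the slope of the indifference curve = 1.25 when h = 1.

f = 1

For CES with ρ = -2, MRS = (5/4)·(h/f)^3.
Setting (5/4)·(1/f)^3 = 1.25 gives (1/f)^3 = 1, so 1/f = 1 and f = 1.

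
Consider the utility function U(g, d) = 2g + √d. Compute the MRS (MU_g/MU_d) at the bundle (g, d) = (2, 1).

MU_g = 2, MU_d = 1/(2√d).
MRS = 2 ÷ (1/(2√d)).
At (2, 1): MRS = 4.
That is, one extra unit of g is worth 4 units of d at the margin.

MRS = 4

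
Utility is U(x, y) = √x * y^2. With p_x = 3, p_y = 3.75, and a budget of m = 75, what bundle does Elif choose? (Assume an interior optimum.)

MU_x = 0.5·x^(-0.5)·y^2 and MU_y = 2·√x·y.
MRS = MU_x/MU_y = (0.25)·y/x.
Tangency: set MRS = p_x/p_y = 3/3.75 = 0.8.
So (0.25)·y/x = 0.8, i.e. y = 3.2·x.
Substitute into the budget 3·x + 3.75·y = 75: 15·x = 75, so x* = 5.
Then y* = 3.2·5 = 16.

x* = 5, y* = 16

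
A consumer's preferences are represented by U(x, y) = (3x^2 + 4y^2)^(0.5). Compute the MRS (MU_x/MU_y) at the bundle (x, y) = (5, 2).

MRS = 1.875

For CES with ρ = 2, MRS = (3/4)·(y/x)^(-1).
At (5, 2): MRS = 1.875.
That is, one extra unit of x is worth 1.875 units of y at the margin.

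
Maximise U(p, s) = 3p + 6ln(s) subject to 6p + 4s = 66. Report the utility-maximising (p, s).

MU_p = 3, MU_s = 6/s.
MRS = 3 ÷ (6/s).
Tangency: set MRS = p_p/p_s = 6/4 = 1.5.
MRS depends only on s: 0.5·s = 1.5 ⇒ s* = 1.5/0.5 = 3.
From the budget, 6·p = 66 − 4·3 = 54, so p* = 9.

p* = 9, s* = 3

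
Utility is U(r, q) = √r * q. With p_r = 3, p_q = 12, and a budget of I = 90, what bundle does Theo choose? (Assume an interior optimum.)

r* = 10, q* = 5

MU_r = 0.5·r^(-0.5)·q and MU_q = √r.
MRS = MU_r/MU_q = (0.5)·q/r.
Tangency: set MRS = p_r/p_q = 3/12 = 0.25.
So (0.5)·q/r = 0.25, i.e. q = 0.5·r.
Substitute into the budget 3·r + 12·q = 90: 9·r = 90, so r* = 10.
Then q* = 0.5·10 = 5.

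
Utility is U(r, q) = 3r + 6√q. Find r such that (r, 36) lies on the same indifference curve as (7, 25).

r = 5

U(7, 25) = 51.
Set U(r, 36) = 51 and solve.
With q = 36: √36 = 6, so 3r = 51 − 6·6 = 15 and r = 5.
Check: U(5, 36) = 51.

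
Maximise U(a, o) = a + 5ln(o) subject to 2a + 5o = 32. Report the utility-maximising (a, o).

MU_a = 1, MU_o = 5/o.
MRS = 1 ÷ (5/o).
Tangency: set MRS = p_a/p_o = 2/5 = 0.4.
MRS depends only on o: 0.2·o = 0.4 ⇒ o* = 0.4/0.2 = 2.
From the budget, 2·a = 32 − 5·2 = 22, so a* = 11.

a* = 11, o* = 2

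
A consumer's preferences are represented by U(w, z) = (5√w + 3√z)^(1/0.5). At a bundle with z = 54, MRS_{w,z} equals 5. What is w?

w = 6

For CES with ρ = 0.5, MRS = (5/3)·√(z/w).
Setting (5/3)·√(54/w) = 5 gives √(54/w) = 3, so 54/w = 9 and w = 6.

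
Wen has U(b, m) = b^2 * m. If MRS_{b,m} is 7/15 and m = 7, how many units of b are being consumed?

b = 30

MU_b = 2·b·m and MU_m = b^2.
MRS = MU_b/MU_m = (2/1)·m/b.
Substitute m = 7: MRS = 14/b. Setting 14/b = 7/15 gives b = 14/(7/15) = 30.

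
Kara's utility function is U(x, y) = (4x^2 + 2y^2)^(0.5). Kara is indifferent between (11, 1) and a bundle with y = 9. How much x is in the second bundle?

U depends on (x, y) only through S = 4x^2 + 2y^2, so equal utility means equal S. At (11, 1): S = 486.
With y = 9: 2·9^2 = 162, so 4x^2 = 486 − 162 = 324, i.e. x^2 = 81.
Hence x = √81 = 9.
Check: U(9, 9) = 22.0454.

x = 9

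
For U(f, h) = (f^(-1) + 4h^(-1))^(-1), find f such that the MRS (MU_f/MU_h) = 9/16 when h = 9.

f = 6

For CES with ρ = -1, MRS = (1/4)·(h/f)^2.
Setting (1/4)·(9/f)^2 = 9/16 gives (9/f)^2 = 2.25, so 9/f = 1.5 and f = 6.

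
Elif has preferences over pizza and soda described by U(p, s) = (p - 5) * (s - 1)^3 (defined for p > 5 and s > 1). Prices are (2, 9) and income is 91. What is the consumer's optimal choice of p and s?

p* = 14, s* = 7

MU_p = (s−1)^3, MU_s = 3·(p−5)·(s−1)^2.
MRS = (1/3)·(s−1)/(p−5).
Tangency: set MRS = p_p/p_s = 2/9.
So (1/3)·(s − 1)/(p − 5) = 2/9, i.e. (s − 1) = (2/3)·(p − 5).
Rewrite the budget in excess-of-subsistence terms: 2·(p − 5) + 9·(s − 1) = 91 − 2·5 − 9·1 = 72.
Substituting, 8·(p − 5) = 72, so p − 5 = 9 and p* = 14.
Then s − 1 = (2/3)·9 = 6, so s* = 7.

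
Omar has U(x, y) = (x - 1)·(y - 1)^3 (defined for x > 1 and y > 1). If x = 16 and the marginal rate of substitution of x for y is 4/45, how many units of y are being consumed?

MU_x = (y−1)^3, MU_y = 3·(x−1)·(y−1)^2.
MRS = (1/3)·(y−1)/(x−1).
Substitute x = 16: MRS = (y − 1)/45. Setting this equal to 4/45 gives y − 1 = (4/45)·45 = 4, so y = 5.

y = 5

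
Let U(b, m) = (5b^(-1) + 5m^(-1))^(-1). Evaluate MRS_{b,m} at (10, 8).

MRS = 16/25

For CES with ρ = -1, MRS = (m/b)^2.
At (10, 8): MRS = 16/25.
The indifference curve has slope −16/25 at this bundle.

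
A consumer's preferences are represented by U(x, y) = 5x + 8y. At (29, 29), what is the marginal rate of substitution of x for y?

MU_x = 5, MU_y = 8, so MRS = 5/8 = 0.625 at every bundle.
At (29, 29): MRS = 0.625.
So at (29, 29) the consumer would give up 0.625 units of y for one more unit of x.

MRS = 0.625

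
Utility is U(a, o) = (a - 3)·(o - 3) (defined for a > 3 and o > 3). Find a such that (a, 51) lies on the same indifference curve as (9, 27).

U(9, 27) = 144.
Set U(a, 51) = 144 and solve.
With o = 51: (51 − 3) = 48, so (a − 3) = 144/48 = 3.
So a = 3 + 3 = 6.
Check: U(6, 51) = 144.

a = 6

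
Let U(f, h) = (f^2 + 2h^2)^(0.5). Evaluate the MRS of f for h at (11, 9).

For CES with ρ = 2, MRS = (1/2)·(h/f)^(-1).
At (11, 9): MRS = 11/18.
That is, one extra unit of f is worth 11/18 units of h at the margin.

MRS = 11/18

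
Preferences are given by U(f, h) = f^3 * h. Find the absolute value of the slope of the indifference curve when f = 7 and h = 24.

MU_f = 3·f^2·h and MU_h = f^3.
MRS = MU_f/MU_h = (3/1)·h/f.
At (7, 24): MRS = 72/7.
That is, one extra unit of f is worth 72/7 units of h at the margin.

MRS = 72/7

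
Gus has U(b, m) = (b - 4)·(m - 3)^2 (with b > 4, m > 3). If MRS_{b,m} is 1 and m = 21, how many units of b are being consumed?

MU_b = (m−3)^2, MU_m = 2·(b−4)·(m−3).
MRS = (1/2)·(m−3)/(b−4).
Substitute m = 21: MRS = 9/(b − 4). Setting this equal to 1 gives b − 4 = 9/1 = 9, so b = 13.

b = 13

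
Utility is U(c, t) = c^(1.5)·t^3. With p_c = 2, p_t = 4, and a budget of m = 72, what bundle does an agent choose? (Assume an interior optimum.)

MU_c = 1.5·√c·t^3 and MU_t = 3·c^(1.5)·t^2.
MRS = MU_c/MU_t = (0.5)·t/c.
Tangency: set MRS = p_c/p_t = 2/4 = 0.5.
So (0.5)·t/c = 0.5, i.e. t = c.
Substitute into the budget 2·c + 4·t = 72: 6·c = 72, so c* = 12.
Then t* = 12.

c* = 12, t* = 12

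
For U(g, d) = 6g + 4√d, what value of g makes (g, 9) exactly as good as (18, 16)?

g = 56/3

U(18, 16) = 124.
Set U(g, 9) = 124 and solve.
With d = 9: √9 = 3, so 6g = 124 − 4·3 = 112 and g = 56/3.
Check: U(56/3, 9) = 124.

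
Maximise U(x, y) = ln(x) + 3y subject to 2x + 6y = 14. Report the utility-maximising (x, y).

MU_x = 1/x, MU_y = 3.
MRS = 1/x ÷ 3.
Tangency: set MRS = p_x/p_y = 2/6 = 1/3.
MRS depends only on x: (1/3)/x = 1/3 ⇒ x* = (1/3)/(1/3) = 1.
From the budget, 6·y = 14 − 2·1 = 12, so y* = 2.

x* = 1, y* = 2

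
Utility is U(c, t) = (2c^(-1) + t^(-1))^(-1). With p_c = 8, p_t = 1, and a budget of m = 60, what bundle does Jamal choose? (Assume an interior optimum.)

For CES with ρ = -1, MRS = (2/1)·(t/c)^2.
Tangency: set MRS = p_c/p_t = 8/1 = 8.
So (t/c)^2 = 4; taking the square root, t/c = 2, i.e. t = 2·c.
Substitute into the budget 8·c + 1·t = 60: 10·c = 60, so c* = 6 and t* = 2·6 = 12.

c* = 6, t* = 12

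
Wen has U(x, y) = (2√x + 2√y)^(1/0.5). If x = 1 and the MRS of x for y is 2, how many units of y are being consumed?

y = 4

For CES with ρ = 0.5, MRS = √(y/x).
Setting √(y/1) = 2 gives y/1 = 4 and y = 4.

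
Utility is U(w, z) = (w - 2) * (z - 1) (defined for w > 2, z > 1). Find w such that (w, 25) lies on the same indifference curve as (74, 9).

w = 26

U(74, 9) = 576.
Set U(w, 25) = 576 and solve.
With z = 25: (25 − 1) = 24, so (w − 2) = 576/24 = 24.
So w = 2 + 24 = 26.
Check: U(26, 25) = 576.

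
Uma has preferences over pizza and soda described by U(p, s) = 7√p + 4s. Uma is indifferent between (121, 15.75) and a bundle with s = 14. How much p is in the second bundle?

p = 144

U(121, 15.75) = 140.
Set U(p, 14) = 140 and solve.
With s = 14: 7√p = 140 − 4·14 = 84, so √p = 12 and p = 144.
Check: U(144, 14) = 140.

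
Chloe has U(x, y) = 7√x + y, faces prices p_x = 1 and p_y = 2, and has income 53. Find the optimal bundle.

MU_x = 7/(2√x), MU_y = 1.
MRS = 7/(2√x) ÷ 1.
Tangency: set MRS = p_x/p_y = 1/2 = 0.5.
MRS depends only on x: 3.5/√x = 0.5 ⇒ √x = 3.5/0.5 = 7 ⇒ x* = 49.
From the budget, 2·y = 53 − 1·49 = 4, so y* = 2.

x* = 49, y* = 2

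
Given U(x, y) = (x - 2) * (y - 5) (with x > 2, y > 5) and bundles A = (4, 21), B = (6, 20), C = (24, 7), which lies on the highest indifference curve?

Bundle B

Evaluate utility at each bundle:
U(A) = 32.
U(B) = 60.
U(C) = 44.
Highest utility is B, so B ≻ C ≻ A.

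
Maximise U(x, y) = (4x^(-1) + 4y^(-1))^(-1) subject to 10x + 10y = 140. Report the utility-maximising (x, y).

x* = 7, y* = 7

For CES with ρ = -1, MRS = (y/x)^2.
Tangency: set MRS = p_x/p_y = 10/10 = 1.
So (y/x)^2 = 1; taking the square root, y/x = 1, i.e. y = x.
Substitute into the budget 10·x + 10·y = 140: 20·x = 140, so x* = 7 and y* = 7.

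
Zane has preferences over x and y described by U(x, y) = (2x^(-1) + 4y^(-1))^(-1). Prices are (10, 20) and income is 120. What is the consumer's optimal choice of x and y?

x* = 4, y* = 4

For CES with ρ = -1, MRS = (2/4)·(y/x)^2.
Tangency: set MRS = p_x/p_y = 10/20 = 0.5.
So (y/x)^2 = 1; taking the square root, y/x = 1, i.e. y = x.
Substitute into the budget 10·x + 20·y = 120: 30·x = 120, so x* = 4 and y* = 4.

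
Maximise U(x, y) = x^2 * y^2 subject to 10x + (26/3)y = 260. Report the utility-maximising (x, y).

x* = 13, y* = 15

MU_x = 2·x·y^2 and MU_y = 2·x^2·y.
MRS = MU_x/MU_y = y/x.
Tangency: set MRS = p_x/p_y = 10/(26/3) = 15/13.
So y/x = 15/13, i.e. y = (15/13)·x.
Substitute into the budget 10·x + (26/3)·y = 260: 20·x = 260, so x* = 13.
Then y* = (15/13)·13 = 15.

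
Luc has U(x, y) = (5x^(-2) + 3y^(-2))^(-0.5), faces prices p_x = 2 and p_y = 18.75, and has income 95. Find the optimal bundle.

For CES with ρ = -2, MRS = (5/3)·(y/x)^3.
Tangency: set MRS = p_x/p_y = 2/18.75 = 8/75.
So (y/x)^3 = 8/125; taking the cube root, y/x = 0.4, i.e. y = 0.4·x.
Substitute into the budget 2·x + 18.75·y = 95: 9.5·x = 95, so x* = 10 and y* = 0.4·10 = 4.

x* = 10, y* = 4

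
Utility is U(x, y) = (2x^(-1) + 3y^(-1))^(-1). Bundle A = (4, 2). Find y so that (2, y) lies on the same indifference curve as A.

U depends on (x, y) only through S = 2x^(-1) + 3y^(-1), so equal utility means equal S. At (4, 2): S = 2.
With x = 2: 2·2^(-1) = 1, so 3y^(-1) = 2 − 1 = 1, i.e. y^(-1) = 1/3.
Hence y = 1/(1/3) = 3.
Check: U(2, 3) = 0.5.

y = 3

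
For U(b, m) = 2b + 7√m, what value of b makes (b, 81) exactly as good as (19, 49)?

b = 12

U(19, 49) = 87.
Set U(b, 81) = 87 and solve.
With m = 81: √81 = 9, so 2b = 87 − 7·9 = 24 and b = 12.
Check: U(12, 81) = 87.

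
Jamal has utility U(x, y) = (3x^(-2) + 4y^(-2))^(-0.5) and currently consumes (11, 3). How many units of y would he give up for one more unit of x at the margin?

For CES with ρ = -2, MRS = (3/4)·(y/x)^3.
At (11, 3): MRS = 81/5324.
So at (11, 3) the consumer would give up 81/5324 units of y for one more unit of x.

MRS = 81/5324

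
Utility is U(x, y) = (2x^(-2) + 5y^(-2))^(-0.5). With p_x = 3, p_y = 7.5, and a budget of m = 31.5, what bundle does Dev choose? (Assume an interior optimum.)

For CES with ρ = -2, MRS = (2/5)·(y/x)^3.
Tangency: set MRS = p_x/p_y = 3/7.5 = 0.4.
So (y/x)^3 = 1; taking the cube root, y/x = 1, i.e. y = x.
Substitute into the budget 3·x + 7.5·y = 31.5: 10.5·x = 31.5, so x* = 3 and y* = 3.

x* = 3, y* = 3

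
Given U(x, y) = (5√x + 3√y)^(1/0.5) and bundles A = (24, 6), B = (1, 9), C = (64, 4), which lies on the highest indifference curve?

Bundle C

Evaluate utility at each bundle:
U(A) = 1014.000.
U(B) = 196.000.
U(C) = 2116.000.
Highest utility is C, so C ≻ A ≻ B.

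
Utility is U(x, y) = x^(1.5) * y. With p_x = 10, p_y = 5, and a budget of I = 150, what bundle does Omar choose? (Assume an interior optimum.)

x* = 9, y* = 12

MU_x = 1.5·√x·y and MU_y = x^(1.5).
MRS = MU_x/MU_y = (1.5)·y/x.
Tangency: set MRS = p_x/p_y = 10/5 = 2.
So (1.5)·y/x = 2, i.e. y = (4/3)·x.
Substitute into the budget 10·x + 5·y = 150: (50/3)·x = 150, so x* = 9.
Then y* = (4/3)·9 = 12.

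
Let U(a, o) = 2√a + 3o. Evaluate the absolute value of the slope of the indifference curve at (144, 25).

MRS = 1/36

MU_a = 2/(2√a), MU_o = 3.
MRS = 2/(2√a) ÷ 3.
At (144, 25): MRS = 1/36.
The indifference curve has slope −1/36 at this bundle.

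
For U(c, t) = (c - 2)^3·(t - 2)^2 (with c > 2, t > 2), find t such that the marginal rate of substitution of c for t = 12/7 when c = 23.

t = 26

MU_c = 3·(c−2)^2·(t−2)^2, MU_t = 2·(c−2)^3·(t−2).
MRS = (3/2)·(t−2)/(c−2).
Substitute c = 23: MRS = (t − 2)/14. Setting this equal to 12/7 gives t − 2 = (12/7)·14 = 24, so t = 26.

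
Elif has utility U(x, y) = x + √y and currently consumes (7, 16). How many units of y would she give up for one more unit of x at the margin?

MU_x = 1, MU_y = 1/(2√y).
MRS = 1 ÷ (1/(2√y)).
At (7, 16): MRS = 8.
That is, one extra unit of x is worth 8 units of y at the margin.

MRS = 8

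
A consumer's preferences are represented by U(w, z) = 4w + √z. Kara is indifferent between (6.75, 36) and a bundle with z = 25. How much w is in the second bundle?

w = 7

U(6.75, 36) = 33.
Set U(w, 25) = 33 and solve.
With z = 25: √25 = 5, so 4w = 33 − 5 = 28 and w = 7.
Check: U(7, 25) = 33.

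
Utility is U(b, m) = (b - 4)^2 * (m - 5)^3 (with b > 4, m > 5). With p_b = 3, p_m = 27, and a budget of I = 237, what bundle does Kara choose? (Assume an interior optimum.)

MU_b = 2·(b−4)·(m−5)^3, MU_m = 3·(b−4)^2·(m−5)^2.
MRS = (2/3)·(m−5)/(b−4).
Tangency: set MRS = p_b/p_m = 3/27 = 1/9.
So (2/3)·(m − 5)/(b − 4) = 1/9, i.e. (m − 5) = (1/6)·(b − 4).
Rewrite the budget in excess-of-subsistence terms: 3·(b − 4) + 27·(m − 5) = 237 − 3·4 − 27·5 = 90.
Substituting, 7.5·(b − 4) = 90, so b − 4 = 12 and b* = 16.
Then m − 5 = (1/6)·12 = 2, so m* = 7.

b* = 16, m* = 7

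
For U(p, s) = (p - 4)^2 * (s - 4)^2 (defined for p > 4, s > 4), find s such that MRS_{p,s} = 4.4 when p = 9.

s = 26

MU_p = 2·(p−4)·(s−4)^2, MU_s = 2·(p−4)^2·(s−4).
MRS = (s−4)/(p−4).
Substitute p = 9: MRS = (s − 4)/5. Setting this equal to 4.4 gives s − 4 = 4.4·5 = 22, so s = 26.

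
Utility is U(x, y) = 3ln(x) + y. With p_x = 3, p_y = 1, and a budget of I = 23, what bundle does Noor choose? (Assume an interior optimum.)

x* = 1, y* = 20

MU_x = 3/x, MU_y = 1.
MRS = 3/x ÷ 1.
Tangency: set MRS = p_x/p_y = 3/1 = 3.
MRS depends only on x: 3/x = 3 ⇒ x* = 3/3 = 1.
From the budget, 1·y = 23 − 3·1 = 20, so y* = 20.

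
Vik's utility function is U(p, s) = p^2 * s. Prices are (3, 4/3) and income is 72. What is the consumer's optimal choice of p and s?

p* = 16, s* = 18

MU_p = 2·p·s and MU_s = p^2.
MRS = MU_p/MU_s = (2/1)·s/p.
Tangency: set MRS = p_p/p_s = 3/(4/3) = 2.25.
So (2/1)·s/p = 2.25, i.e. s = 1.125·p.
Substitute into the budget 3·p + (4/3)·s = 72: 4.5·p = 72, so p* = 16.
Then s* = 1.125·16 = 18.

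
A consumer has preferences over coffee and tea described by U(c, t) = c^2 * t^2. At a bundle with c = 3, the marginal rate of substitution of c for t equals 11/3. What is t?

MU_c = 2·c·t^2 and MU_t = 2·c^2·t.
MRS = MU_c/MU_t = t/c.
Substitute c = 3: MRS = t/3. Setting t/3 = 11/3 gives t = (11/3)·3 = 11.

t = 11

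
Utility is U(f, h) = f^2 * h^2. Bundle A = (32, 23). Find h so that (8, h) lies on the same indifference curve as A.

U(32, 23) = 541696.
Set U(8, h) = 541696 and solve.
With f = 8: 8^2 = 64, so h^2 = 541696/64 = 8464; taking the square root, h = 92.
Check: U(8, 92) = 541696.

h = 92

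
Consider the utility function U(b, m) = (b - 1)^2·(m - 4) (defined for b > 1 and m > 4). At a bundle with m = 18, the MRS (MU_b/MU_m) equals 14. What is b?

b = 3

MU_b = 2·(b−1)·(m−4), MU_m = (b−1)^2.
MRS = (2/1)·(m−4)/(b−1).
Substitute m = 18: MRS = 28/(b − 1). Setting this equal to 14 gives b − 1 = 28/14 = 2, so b = 3.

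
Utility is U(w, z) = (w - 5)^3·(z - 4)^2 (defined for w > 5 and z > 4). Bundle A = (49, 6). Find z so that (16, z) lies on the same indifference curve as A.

z = 20

U(49, 6) = 340736.
Set U(16, z) = 340736 and solve.
With w = 16: (16 − 5)^3 = 1331, so (z − 4)^2 = 340736/1331 = 256.
Taking the square root (with z > 4): z − 4 = 16, so z = 20.
Check: U(16, 20) = 340736.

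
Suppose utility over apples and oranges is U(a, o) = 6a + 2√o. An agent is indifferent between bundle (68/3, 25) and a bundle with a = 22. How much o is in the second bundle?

o = 49

U(68/3, 25) = 146.
Set U(22, o) = 146 and solve.
With a = 22: 2√o = 146 − 6·22 = 14, so √o = 7 and o = 49.
Check: U(22, 49) = 146.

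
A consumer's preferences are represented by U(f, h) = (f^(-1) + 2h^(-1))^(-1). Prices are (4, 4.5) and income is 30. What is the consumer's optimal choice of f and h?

For CES with ρ = -1, MRS = (1/2)·(h/f)^2.
Tangency: set MRS = p_f/p_h = 4/4.5 = 8/9.
So (h/f)^2 = 16/9; taking the square root, h/f = 4/3, i.e. h = (4/3)·f.
Substitute into the budget 4·f + 4.5·h = 30: 10·f = 30, so f* = 3 and h* = (4/3)·3 = 4.

f* = 3, h* = 4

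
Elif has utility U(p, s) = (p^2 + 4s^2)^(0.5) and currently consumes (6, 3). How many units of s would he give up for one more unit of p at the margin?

MRS = 0.5

For CES with ρ = 2, MRS = (1/4)·(s/p)^(-1).
At (6, 3): MRS = 0.5.
The indifference curve has slope −0.5 at this bundle.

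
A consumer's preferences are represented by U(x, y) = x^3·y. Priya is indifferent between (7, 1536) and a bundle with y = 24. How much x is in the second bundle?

x = 28

U(7, 1536) = 526848.
Set U(x, 24) = 526848 and solve.
With y = 24: x^3 = 526848/24 = 21952; taking the cube root, x = 28.
Check: U(28, 24) = 526848.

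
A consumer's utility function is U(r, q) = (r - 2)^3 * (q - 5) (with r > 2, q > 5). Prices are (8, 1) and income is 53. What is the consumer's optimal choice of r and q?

MU_r = 3·(r−2)^2·(q−5), MU_q = (r−2)^3.
MRS = (3/1)·(q−5)/(r−2).
Tangency: set MRS = p_r/p_q = 8/1 = 8.
So (3/1)·(q − 5)/(r − 2) = 8, i.e. (q − 5) = (8/3)·(r − 2).
Rewrite the budget in excess-of-subsistence terms: 8·(r − 2) + 1·(q − 5) = 53 − 8·2 − 1·5 = 32.
Substituting, (32/3)·(r − 2) = 32, so r − 2 = 3 and r* = 5.
Then q − 5 = (8/3)·3 = 8, so q* = 13.

r* = 5, q* = 13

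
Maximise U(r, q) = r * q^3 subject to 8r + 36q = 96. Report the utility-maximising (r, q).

r* = 3, q* = 2

MU_r = q^3 and MU_q = 3·r·q^2.
MRS = MU_r/MU_q = (1/3)·q/r.
Tangency: set MRS = p_r/p_q = 8/36 = 2/9.
So (1/3)·q/r = 2/9, i.e. q = (2/3)·r.
Substitute into the budget 8·r + 36·q = 96: 32·r = 96, so r* = 3.
Then q* = (2/3)·3 = 2.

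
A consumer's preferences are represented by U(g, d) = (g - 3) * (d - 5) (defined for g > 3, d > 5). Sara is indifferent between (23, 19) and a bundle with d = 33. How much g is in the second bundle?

g = 13

U(23, 19) = 280.
Set U(g, 33) = 280 and solve.
With d = 33: (33 − 5) = 28, so (g − 3) = 280/28 = 10.
So g = 3 + 10 = 13.
Check: U(13, 33) = 280.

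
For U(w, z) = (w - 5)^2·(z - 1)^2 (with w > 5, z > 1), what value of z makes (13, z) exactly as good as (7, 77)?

z = 20

U(7, 77) = 23104.
Set U(13, z) = 23104 and solve.
With w = 13: (13 − 5)^2 = 64, so (z − 1)^2 = 23104/64 = 361.
Taking the square root (with z > 1): z − 1 = 19, so z = 20.
Check: U(13, 20) = 23104.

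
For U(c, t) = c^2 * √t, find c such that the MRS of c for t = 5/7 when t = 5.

c = 28

MU_c = 2·c·√t and MU_t = 0.5·c^2·t^(-0.5).
MRS = MU_c/MU_t = (4)·t/c.
Substitute t = 5: MRS = 20/c. Setting 20/c = 5/7 gives c = 20/(5/7) = 28.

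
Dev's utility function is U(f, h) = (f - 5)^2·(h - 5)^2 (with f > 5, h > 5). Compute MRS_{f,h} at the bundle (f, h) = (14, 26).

MU_f = 2·(f−5)·(h−5)^2, MU_h = 2·(f−5)^2·(h−5).
MRS = (h−5)/(f−5).
At (14, 26): MRS = 7/3.
So at (14, 26) the consumer would give up 7/3 units of h for one more unit of f.

MRS = 7/3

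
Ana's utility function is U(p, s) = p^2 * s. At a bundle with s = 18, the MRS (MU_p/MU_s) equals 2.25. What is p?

p = 16

MU_p = 2·p·s and MU_s = p^2.
MRS = MU_p/MU_s = (2/1)·s/p.
Substitute s = 18: MRS = 36/p. Setting 36/p = 2.25 gives p = 36/2.25 = 16.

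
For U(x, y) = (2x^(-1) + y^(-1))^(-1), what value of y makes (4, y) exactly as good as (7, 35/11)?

y = 10

U depends on (x, y) only through S = 2x^(-1) + y^(-1), so equal utility means equal S. At (7, 35/11): S = 0.6.
With x = 4: 2·4^(-1) = 0.5, so y^(-1) = 0.6 − 0.5 = 0.1.
Hence y = 1/0.1 = 10.
Check: U(4, 10) = 1.6667.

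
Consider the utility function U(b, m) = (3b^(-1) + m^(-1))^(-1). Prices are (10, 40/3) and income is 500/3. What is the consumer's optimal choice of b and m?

b* = 10, m* = 5

For CES with ρ = -1, MRS = (3/1)·(m/b)^2.
Tangency: set MRS = p_b/p_m = 10/(40/3) = 0.75.
So (m/b)^2 = 0.25; taking the square root, m/b = 0.5, i.e. m = 0.5·b.
Substitute into the budget 10·b + (40/3)·m = 500/3: (50/3)·b = 500/3, so b* = 10 and m* = 0.5·10 = 5.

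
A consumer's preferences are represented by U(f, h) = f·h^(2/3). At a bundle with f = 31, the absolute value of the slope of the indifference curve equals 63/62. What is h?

MU_f = h^(2/3) and MU_h = 2/3·f·h^(-1/3).
MRS = MU_f/MU_h = (1.5)·h/f.
Substitute f = 31: MRS = h/(62/3). Setting h/(62/3) = 63/62 gives h = (63/62)·(62/3) = 21.

h = 21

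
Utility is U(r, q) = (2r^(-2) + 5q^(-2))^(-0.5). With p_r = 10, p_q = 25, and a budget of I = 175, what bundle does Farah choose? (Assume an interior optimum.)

For CES with ρ = -2, MRS = (2/5)·(q/r)^3.
Tangency: set MRS = p_r/p_q = 10/25 = 0.4.
So (q/r)^3 = 1; taking the cube root, q/r = 1, i.e. q = r.
Substitute into the budget 10·r + 25·q = 175: 35·r = 175, so r* = 5 and q* = 5.

r* = 5, q* = 5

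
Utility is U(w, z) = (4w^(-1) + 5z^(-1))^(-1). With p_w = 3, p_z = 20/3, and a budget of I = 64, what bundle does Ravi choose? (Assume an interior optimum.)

For CES with ρ = -1, MRS = (4/5)·(z/w)^2.
Tangency: set MRS = p_w/p_z = 3/(20/3) = 0.45.
So (z/w)^2 = 9/16; taking the square root, z/w = 0.75, i.e. z = 0.75·w.
Substitute into the budget 3·w + (20/3)·z = 64: 8·w = 64, so w* = 8 and z* = 0.75·8 = 6.

w* = 8, z* = 6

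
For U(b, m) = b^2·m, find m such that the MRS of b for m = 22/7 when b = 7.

m = 11

MU_b = 2·b·m and MU_m = b^2.
MRS = MU_b/MU_m = (2/1)·m/b.
Substitute b = 7: MRS = m/3.5. Setting m/3.5 = 22/7 gives m = (22/7)·3.5 = 11.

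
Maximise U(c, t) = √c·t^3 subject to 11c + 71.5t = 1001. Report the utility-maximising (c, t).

c* = 13, t* = 12

MU_c = 0.5·c^(-0.5)·t^3 and MU_t = 3·√c·t^2.
MRS = MU_c/MU_t = (1/6)·t/c.
Tangency: set MRS = p_c/p_t = 11/71.5 = 2/13.
So (1/6)·t/c = 2/13, i.e. t = (12/13)·c.
Substitute into the budget 11·c + 71.5·t = 1001: 77·c = 1001, so c* = 13.
Then t* = (12/13)·13 = 12.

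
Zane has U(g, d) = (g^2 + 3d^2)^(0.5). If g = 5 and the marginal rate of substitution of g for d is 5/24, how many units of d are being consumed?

d = 8

For CES with ρ = 2, MRS = (1/3)·(d/g)^(-1).
Setting (1/3)·(d/5)^(-1) = 5/24 gives (d/5)^(-1) = 0.625, so d/5 = 1.6 and d = 8.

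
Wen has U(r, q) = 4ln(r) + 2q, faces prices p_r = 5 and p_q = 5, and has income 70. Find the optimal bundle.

r* = 2, q* = 12

MU_r = 4/r, MU_q = 2.
MRS = 4/r ÷ 2.
Tangency: set MRS = p_r/p_q = 5/5 = 1.
MRS depends only on r: 2/r = 1 ⇒ r* = 2/1 = 2.
From the budget, 5·q = 70 − 5·2 = 60, so q* = 12.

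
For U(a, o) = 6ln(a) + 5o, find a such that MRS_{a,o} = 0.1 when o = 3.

MU_a = 6/a, MU_o = 5.
MRS = 6/a ÷ 5.
MRS depends only on a: 1.2/a = 0.1 ⇒ a = 1.2/0.1 = 12.

a = 12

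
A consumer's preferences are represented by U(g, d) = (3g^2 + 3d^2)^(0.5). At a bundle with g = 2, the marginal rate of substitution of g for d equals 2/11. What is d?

d = 11

For CES with ρ = 2, MRS = (d/g)^(-1).
Setting (d/2)^(-1) = 2/11 gives d/2 = 5.5 and d = 11.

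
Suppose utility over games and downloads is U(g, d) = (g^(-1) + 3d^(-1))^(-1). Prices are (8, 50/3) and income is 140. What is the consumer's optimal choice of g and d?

g* = 5, d* = 6

For CES with ρ = -1, MRS = (1/3)·(d/g)^2.
Tangency: set MRS = p_g/p_d = 8/(50/3) = 12/25.
So (d/g)^2 = 36/25; taking the square root, d/g = 1.2, i.e. d = 1.2·g.
Substitute into the budget 8·g + (50/3)·d = 140: 28·g = 140, so g* = 5 and d* = 1.2·5 = 6.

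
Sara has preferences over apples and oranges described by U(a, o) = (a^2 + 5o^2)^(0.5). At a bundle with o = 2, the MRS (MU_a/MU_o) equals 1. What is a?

For CES with ρ = 2, MRS = (1/5)·(o/a)^(-1).
Setting (1/5)·(2/a)^(-1) = 1 gives (2/a)^(-1) = 5, so 2/a = 0.2 and a = 10.

a = 10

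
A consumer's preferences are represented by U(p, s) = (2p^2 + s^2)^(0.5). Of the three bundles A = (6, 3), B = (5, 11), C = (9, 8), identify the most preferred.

Evaluate utility at each bundle:
U(A) = 9.000.
U(B) = 13.077.
U(C) = 15.033.
Highest utility is C, so C ≻ B ≻ A.

Bundle C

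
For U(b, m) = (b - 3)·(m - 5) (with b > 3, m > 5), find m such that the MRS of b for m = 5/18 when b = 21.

m = 10

MU_b = (m−5), MU_m = (b−3).
MRS = (m−5)/(b−3).
Substitute b = 21: MRS = (m − 5)/18. Setting this equal to 5/18 gives m − 5 = (5/18)·18 = 5, so m = 10.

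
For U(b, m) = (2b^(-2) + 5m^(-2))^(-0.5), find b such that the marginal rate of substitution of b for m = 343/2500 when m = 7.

b = 10

For CES with ρ = -2, MRS = (2/5)·(m/b)^3.
Setting (2/5)·(7/b)^3 = 343/2500 gives (7/b)^3 = 343/1000, so 7/b = 0.7 and b = 10.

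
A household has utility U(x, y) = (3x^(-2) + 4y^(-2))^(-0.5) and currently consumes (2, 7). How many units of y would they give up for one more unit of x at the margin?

For CES with ρ = -2, MRS = (3/4)·(y/x)^3.
At (2, 7): MRS = 1029/32.
That is, one extra unit of x is worth 1029/32 units of y at the margin.

MRS = 1029/32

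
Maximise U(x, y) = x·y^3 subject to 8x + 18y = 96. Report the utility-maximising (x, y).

x* = 3, y* = 4

MU_x = y^3 and MU_y = 3·x·y^2.
MRS = MU_x/MU_y = (1/3)·y/x.
Tangency: set MRS = p_x/p_y = 8/18 = 4/9.
So (1/3)·y/x = 4/9, i.e. y = (4/3)·x.
Substitute into the budget 8·x + 18·y = 96: 32·x = 96, so x* = 3.
Then y* = (4/3)·3 = 4.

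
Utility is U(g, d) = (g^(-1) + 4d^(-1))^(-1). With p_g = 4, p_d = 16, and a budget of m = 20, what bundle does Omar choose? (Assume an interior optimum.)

g* = 1, d* = 1

For CES with ρ = -1, MRS = (1/4)·(d/g)^2.
Tangency: set MRS = p_g/p_d = 4/16 = 0.25.
So (d/g)^2 = 1; taking the square root, d/g = 1, i.e. d = g.
Substitute into the budget 4·g + 16·d = 20: 20·g = 20, so g* = 1 and d* = 1.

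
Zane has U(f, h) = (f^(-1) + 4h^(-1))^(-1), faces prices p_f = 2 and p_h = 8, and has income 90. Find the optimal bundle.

For CES with ρ = -1, MRS = (1/4)·(h/f)^2.
Tangency: set MRS = p_f/p_h = 2/8 = 0.25.
So (h/f)^2 = 1; taking the square root, h/f = 1, i.e. h = f.
Substitute into the budget 2·f + 8·h = 90: 10·f = 90, so f* = 9 and h* = 9.

f* = 9, h* = 9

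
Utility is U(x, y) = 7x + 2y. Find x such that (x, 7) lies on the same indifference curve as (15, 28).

x = 21

U(15, 28) = 161.
Set U(x, 7) = 161 and solve.
7x + 2·7 = 161 ⇒ 7x = 147 ⇒ x = 21.
Check: U(21, 7) = 161.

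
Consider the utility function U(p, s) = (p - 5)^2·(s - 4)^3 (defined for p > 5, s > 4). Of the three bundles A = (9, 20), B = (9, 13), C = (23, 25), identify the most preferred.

Evaluate utility at each bundle:
U(A) = 65536.
U(B) = 11664.
U(C) = 3000564.
Highest utility is C, so C ≻ A ≻ B.

Bundle C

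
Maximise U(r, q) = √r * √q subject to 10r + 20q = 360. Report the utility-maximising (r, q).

r* = 18, q* = 9

MU_r = 0.5·r^(-0.5)·√q and MU_q = 0.5·√r·q^(-0.5).
MRS = MU_r/MU_q = q/r.
Tangency: set MRS = p_r/p_q = 10/20 = 0.5.
So q/r = 0.5, i.e. q = 0.5·r.
Substitute into the budget 10·r + 20·q = 360: 20·r = 360, so r* = 18.
Then q* = 0.5·18 = 9.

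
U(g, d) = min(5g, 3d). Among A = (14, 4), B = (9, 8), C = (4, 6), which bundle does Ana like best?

Bundle B

Evaluate utility at each bundle:
U(A) = 12.
U(B) = 24.
U(C) = 18.
Highest utility is B, so B ≻ C ≻ A.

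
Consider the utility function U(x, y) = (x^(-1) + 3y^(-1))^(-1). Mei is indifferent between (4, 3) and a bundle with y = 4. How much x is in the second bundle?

U depends on (x, y) only through S = x^(-1) + 3y^(-1), so equal utility means equal S. At (4, 3): S = 1.25.
With y = 4: 3·4^(-1) = 0.75, so x^(-1) = 1.25 − 0.75 = 0.5.
Hence x = 1/0.5 = 2.
Check: U(2, 4) = 0.8.

x = 2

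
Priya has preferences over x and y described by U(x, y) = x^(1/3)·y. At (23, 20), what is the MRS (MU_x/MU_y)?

MU_x = 1/3·x^(-2/3)·y and MU_y = x^(1/3).
MRS = MU_x/MU_y = (1/3)·y/x.
At (23, 20): MRS = 20/69.
The indifference curve has slope −20/69 at this bundle.

MRS = 20/69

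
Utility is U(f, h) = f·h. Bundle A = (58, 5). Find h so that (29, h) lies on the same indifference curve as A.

U(58, 5) = 290.
Set U(29, h) = 290 and solve.
With f = 29: h = 290/29 = 10.
Check: U(29, 10) = 290.

h = 10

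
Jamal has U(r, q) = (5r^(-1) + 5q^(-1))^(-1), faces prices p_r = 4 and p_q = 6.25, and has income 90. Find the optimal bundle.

For CES with ρ = -1, MRS = (q/r)^2.
Tangency: set MRS = p_r/p_q = 4/6.25 = 16/25.
So (q/r)^2 = 16/25; taking the square root, q/r = 0.8, i.e. q = 0.8·r.
Substitute into the budget 4·r + 6.25·q = 90: 9·r = 90, so r* = 10 and q* = 0.8·10 = 8.

r* = 10, q* = 8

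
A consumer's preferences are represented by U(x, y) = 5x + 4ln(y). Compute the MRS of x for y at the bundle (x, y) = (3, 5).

MRS = 6.25

MU_x = 5, MU_y = 4/y.
MRS = 5 ÷ (4/y).
At (3, 5): MRS = 6.25.
The indifference curve has slope −6.25 at this bundle.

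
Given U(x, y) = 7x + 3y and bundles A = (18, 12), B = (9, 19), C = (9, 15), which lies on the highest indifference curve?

Bundle A

Evaluate utility at each bundle:
U(A) = 162.
U(B) = 120.
U(C) = 108.
Highest utility is A, so A ≻ B ≻ C.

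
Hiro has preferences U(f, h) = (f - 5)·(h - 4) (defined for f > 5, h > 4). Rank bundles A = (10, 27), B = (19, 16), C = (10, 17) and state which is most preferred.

Bundle B

Evaluate utility at each bundle:
U(A) = 115.
U(B) = 168.
U(C) = 65.
Highest utility is B, so B ≻ A ≻ C.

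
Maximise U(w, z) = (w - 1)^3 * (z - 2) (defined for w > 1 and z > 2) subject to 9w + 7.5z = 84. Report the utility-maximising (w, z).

w* = 6, z* = 4

MU_w = 3·(w−1)^2·(z−2), MU_z = (w−1)^3.
MRS = (3/1)·(z−2)/(w−1).
Tangency: set MRS = p_w/p_z = 9/7.5 = 1.2.
So (3/1)·(z − 2)/(w − 1) = 1.2, i.e. (z − 2) = 0.4·(w − 1).
Rewrite the budget in excess-of-subsistence terms: 9·(w − 1) + 7.5·(z − 2) = 84 − 9·1 − 7.5·2 = 60.
Substituting, 12·(w − 1) = 60, so w − 1 = 5 and w* = 6.
Then z − 2 = 0.4·5 = 2, so z* = 4.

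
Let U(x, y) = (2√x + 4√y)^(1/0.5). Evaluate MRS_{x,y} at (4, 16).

MRS = 1

For CES with ρ = 0.5, MRS = (2/4)·√(y/x).
At (4, 16): MRS = 1.
So at (4, 16) the consumer would give up 1 units of y for one more unit of x.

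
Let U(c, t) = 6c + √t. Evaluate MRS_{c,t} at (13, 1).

MRS = 12

MU_c = 6, MU_t = 1/(2√t).
MRS = 6 ÷ (1/(2√t)).
At (13, 1): MRS = 12.
The indifference curve has slope −12 at this bundle.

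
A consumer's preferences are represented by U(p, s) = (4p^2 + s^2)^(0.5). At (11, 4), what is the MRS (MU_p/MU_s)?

For CES with ρ = 2, MRS = (4/1)·(s/p)^(-1).
At (11, 4): MRS = 11.
So at (11, 4) the consumer would give up 11 units of s for one more unit of p.

MRS = 11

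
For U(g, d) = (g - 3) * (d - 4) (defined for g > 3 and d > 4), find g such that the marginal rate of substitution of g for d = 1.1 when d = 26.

MU_g = (d−4), MU_d = (g−3).
MRS = (d−4)/(g−3).
Substitute d = 26: MRS = 22/(g − 3). Setting this equal to 1.1 gives g − 3 = 22/1.1 = 20, so g = 23.

g = 23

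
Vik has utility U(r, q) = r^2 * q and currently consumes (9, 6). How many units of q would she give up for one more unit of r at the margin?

MRS = 4/3

MU_r = 2·r·q and MU_q = r^2.
MRS = MU_r/MU_q = (2/1)·q/r.
At (9, 6): MRS = 4/3.
So at (9, 6) the consumer would give up 4/3 units of q for one more unit of r.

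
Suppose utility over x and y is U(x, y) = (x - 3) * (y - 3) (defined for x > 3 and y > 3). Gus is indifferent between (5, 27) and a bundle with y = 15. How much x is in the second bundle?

x = 7

U(5, 27) = 48.
Set U(x, 15) = 48 and solve.
With y = 15: (15 − 3) = 12, so (x − 3) = 48/12 = 4.
So x = 3 + 4 = 7.
Check: U(7, 15) = 48.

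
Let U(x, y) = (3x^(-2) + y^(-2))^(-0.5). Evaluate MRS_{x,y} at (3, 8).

For CES with ρ = -2, MRS = (3/1)·(y/x)^3.
At (3, 8): MRS = 512/9.
The indifference curve has slope −512/9 at this bundle.

MRS = 512/9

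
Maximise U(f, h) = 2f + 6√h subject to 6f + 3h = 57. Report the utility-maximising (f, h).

f* = 5, h* = 9

MU_f = 2, MU_h = 6/(2√h).
MRS = 2 ÷ (6/(2√h)).
Tangency: set MRS = p_f/p_h = 6/3 = 2.
MRS depends only on h: (2/3)·√h = 2 ⇒ √h = 2/(2/3) = 3 ⇒ h* = 9.
From the budget, 6·f = 57 − 3·9 = 30, so f* = 5.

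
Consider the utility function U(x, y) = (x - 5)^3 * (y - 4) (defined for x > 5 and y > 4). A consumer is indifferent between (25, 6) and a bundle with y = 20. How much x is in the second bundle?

x = 15

U(25, 6) = 16000.
Set U(x, 20) = 16000 and solve.
With y = 20: (20 − 4) = 16, so (x − 5)^3 = 16000/16 = 1000.
Taking the cube root (with x > 5): x − 5 = 10, so x = 15.
Check: U(15, 20) = 16000.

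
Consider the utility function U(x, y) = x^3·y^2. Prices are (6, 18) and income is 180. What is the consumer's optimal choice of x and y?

x* = 18, y* = 4

MU_x = 3·x^2·y^2 and MU_y = 2·x^3·y.
MRS = MU_x/MU_y = (3/2)·y/x.
Tangency: set MRS = p_x/p_y = 6/18 = 1/3.
So (3/2)·y/x = 1/3, i.e. y = (2/9)·x.
Substitute into the budget 6·x + 18·y = 180: 10·x = 180, so x* = 18.
Then y* = (2/9)·18 = 4.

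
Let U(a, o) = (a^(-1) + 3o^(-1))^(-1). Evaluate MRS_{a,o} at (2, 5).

For CES with ρ = -1, MRS = (1/3)·(o/a)^2.
At (2, 5): MRS = 25/12.
So at (2, 5) the consumer would give up 25/12 units of o for one more unit of a.

MRS = 25/12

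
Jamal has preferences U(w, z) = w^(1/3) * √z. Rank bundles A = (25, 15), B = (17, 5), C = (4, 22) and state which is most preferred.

Evaluate utility at each bundle:
U(A) = 11.325.
U(B) = 5.750.
U(C) = 7.446.
Highest utility is A, so A ≻ C ≻ B.

Bundle A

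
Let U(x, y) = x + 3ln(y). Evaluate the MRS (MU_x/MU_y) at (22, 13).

MRS = 13/3

MU_x = 1, MU_y = 3/y.
MRS = 1 ÷ (3/y).
At (22, 13): MRS = 13/3.
That is, one extra unit of x is worth 13/3 units of y at the margin.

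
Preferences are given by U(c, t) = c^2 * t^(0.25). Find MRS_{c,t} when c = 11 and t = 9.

MRS = 72/11

MU_c = 2·c·t^(0.25) and MU_t = 0.25·c^2·t^(-0.75).
MRS = MU_c/MU_t = (8)·t/c.
At (11, 9): MRS = 72/11.
The indifference curve has slope −72/11 at this bundle.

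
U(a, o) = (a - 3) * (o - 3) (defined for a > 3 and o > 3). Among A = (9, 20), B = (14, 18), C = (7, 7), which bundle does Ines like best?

Bundle B

Evaluate utility at each bundle:
U(A) = 102.
U(B) = 165.
U(C) = 16.
Highest utility is B, so B ≻ A ≻ C.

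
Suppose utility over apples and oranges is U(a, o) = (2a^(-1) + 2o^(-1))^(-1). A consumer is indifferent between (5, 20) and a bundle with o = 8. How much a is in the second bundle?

a = 8

U depends on (a, o) only through S = 2a^(-1) + 2o^(-1), so equal utility means equal S. At (5, 20): S = 0.5.
With o = 8: 2·8^(-1) = 0.25, so 2a^(-1) = 0.5 − 0.25 = 0.25, i.e. a^(-1) = 0.125.
Hence a = 1/0.125 = 8.
Check: U(8, 8) = 2.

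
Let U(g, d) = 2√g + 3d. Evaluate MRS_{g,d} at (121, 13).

MU_g = 2/(2√g), MU_d = 3.
MRS = 2/(2√g) ÷ 3.
At (121, 13): MRS = 1/33.
The indifference curve has slope −1/33 at this bundle.

MRS = 1/33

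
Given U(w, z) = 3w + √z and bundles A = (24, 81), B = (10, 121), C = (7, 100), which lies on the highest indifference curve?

Evaluate utility at each bundle:
U(A) = 81.000.
U(B) = 41.000.
U(C) = 31.000.
Highest utility is A, so A ≻ B ≻ C.

Bundle A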